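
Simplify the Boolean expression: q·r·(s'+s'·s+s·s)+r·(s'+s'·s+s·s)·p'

(q+p')·r

q·r·(s'+s'·s+s·s)+r·(s'+s'·s+s·s)·p'
= (q+p')·r·(s'+s'·s+s·s)
= (q+p')·r·(s'+s)
= (q+p')·r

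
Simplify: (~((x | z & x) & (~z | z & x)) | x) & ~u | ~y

~u | ~y

(~((x | z & x) & (~z | z & x)) | x) & ~u | ~y
= (~(z & x | x & ~z) | x) & ~u | ~y
= (~x | x) & ~u | ~y
= ~u | ~y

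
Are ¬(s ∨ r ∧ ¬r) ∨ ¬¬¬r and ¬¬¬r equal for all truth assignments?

No

E1: ¬(s ∨ r ∧ ¬r) ∨ ¬¬¬r
    = ¬(s ∨ r ∧ ¬r) ∨ ¬r   — double negation
    = ¬s ∨ ¬r   — complement / identity
E2: ¬¬¬r
    = ¬r   — double negation
These differ: at r=1, s=0, E1 = 1 but E2 = 0.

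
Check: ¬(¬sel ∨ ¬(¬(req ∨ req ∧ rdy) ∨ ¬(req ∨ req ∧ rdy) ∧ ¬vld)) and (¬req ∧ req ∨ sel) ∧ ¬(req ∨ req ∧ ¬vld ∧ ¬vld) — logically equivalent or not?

E1: ¬(¬sel ∨ ¬(¬(req ∨ req ∧ rdy) ∨ ¬(req ∨ req ∧ rdy) ∧ ¬vld))
    = ¬(¬sel ∨ ¬¬(req ∨ req ∧ rdy))   [absorption]
    = ¬(¬sel ∨ ¬¬req)   [absorption]
    = sel ∧ ¬req   [De Morgan]
E2: (¬req ∧ req ∨ sel) ∧ ¬(req ∨ req ∧ ¬vld ∧ ¬vld)
    = sel ∧ ¬(req ∨ req ∧ ¬vld ∧ ¬vld)   [complement / identity]
    = sel ∧ ¬(req ∨ req ∧ ¬vld)   [idempotence]
    = sel ∧ ¬req   [absorption]
Both reduce to sel ∧ ¬req, so they are equivalent.

Yes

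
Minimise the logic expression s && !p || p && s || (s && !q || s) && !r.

s

s && !p || p && s || (s && !q || s) && !r
= s || (s && !q || s) && !r   — distribution
= s || s && !r   — absorption
= s   — absorption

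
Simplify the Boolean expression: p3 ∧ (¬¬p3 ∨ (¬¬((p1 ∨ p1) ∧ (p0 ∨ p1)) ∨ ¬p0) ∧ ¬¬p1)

p3

p3 ∧ (¬¬p3 ∨ (¬¬((p1 ∨ p1) ∧ (p0 ∨ p1)) ∨ ¬p0) ∧ ¬¬p1)
= p3 ∧ (p3 ∨ (¬¬((p1 ∨ p1) ∧ (p0 ∨ p1)) ∨ ¬p0) ∧ ¬¬p1)   [double negation]
= p3 ∧ (p3 ∨ (¬¬(p1 ∧ p0 ∨ p1) ∨ ¬p0) ∧ ¬¬p1)   [distribution]
= p3 ∧ (p3 ∨ (¬¬p1 ∨ ¬p0) ∧ ¬¬p1)   [absorption]
= p3 ∧ (p3 ∨ ¬¬p1)   [absorption]
= p3 ∧ (p3 ∨ p1)   [double negation]
= p3   [absorption]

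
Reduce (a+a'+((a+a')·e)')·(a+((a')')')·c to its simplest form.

c

(a+a'+((a+a')·e)')·(a+((a')')')·c
= (a+a'+e')·(a+((a')')')·c   — complement / identity
= (a+a'+e')·(a+a')·c   — double negation
= (a+a')·c   — absorption
= c   — complement / identity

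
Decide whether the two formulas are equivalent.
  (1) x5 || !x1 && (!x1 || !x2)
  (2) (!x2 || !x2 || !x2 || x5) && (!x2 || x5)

E1: x5 || !x1 && (!x1 || !x2)
    = x5 || !x1
E2: (!x2 || !x2 || !x2 || x5) && (!x2 || x5)
    = (!x2 || !x2 || x5) && (!x2 || x5)
    = (!x2 || x5) && (!x2 || x5)
    = !x2 || x5
These differ: at x1=0, x2=1, x5=0, E1 = 1 but E2 = 0.

No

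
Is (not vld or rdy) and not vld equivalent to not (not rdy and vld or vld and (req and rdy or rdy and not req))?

E1: (not vld or rdy) and not vld
    = not vld   [absorption]
E2: not (not rdy and vld or vld and (req and rdy or rdy and not req))
    = not (not rdy and vld or vld and rdy)   [distribution]
    = not vld   [distribution]
Both reduce to not vld, so they are equivalent.

Yes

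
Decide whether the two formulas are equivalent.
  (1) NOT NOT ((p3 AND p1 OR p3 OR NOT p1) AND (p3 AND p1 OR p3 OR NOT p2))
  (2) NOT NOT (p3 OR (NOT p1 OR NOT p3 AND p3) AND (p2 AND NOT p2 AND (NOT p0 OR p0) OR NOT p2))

Yes

E1: NOT NOT ((p3 AND p1 OR p3 OR NOT p1) AND (p3 AND p1 OR p3 OR NOT p2))
    = NOT NOT (p3 AND p1 OR p3 OR NOT p1 AND NOT p2)   — distribution
    = NOT NOT (p3 OR NOT p1 AND NOT p2)   — absorption
    = p3 OR NOT p1 AND NOT p2   — double negation
E2: NOT NOT (p3 OR (NOT p1 OR NOT p3 AND p3) AND (p2 AND NOT p2 AND (NOT p0 OR p0) OR NOT p2))
    = NOT NOT (p3 OR (NOT p1 OR NOT p3 AND p3) AND (p2 AND NOT p2 OR NOT p2))   — complement / identity
    = p3 OR (NOT p1 OR NOT p3 AND p3) AND (p2 AND NOT p2 OR NOT p2)   — double negation
    = p3 OR NOT p1 AND (p2 AND NOT p2 OR NOT p2)   — complement / identity
    = p3 OR NOT p1 AND NOT p2   — complement / identity
Both reduce to p3 OR NOT p1 AND NOT p2, so they are equivalent.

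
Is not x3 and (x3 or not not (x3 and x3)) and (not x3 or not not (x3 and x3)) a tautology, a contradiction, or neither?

contradiction

not x3 and (x3 or not not (x3 and x3)) and (not x3 or not not (x3 and x3))
= not x3 and (x3 and not x3 or not not (x3 and x3))   — distribution
= not x3 and (x3 and not x3 or x3 and x3)   — double negation
= not x3 and x3   — distribution
= False   — complement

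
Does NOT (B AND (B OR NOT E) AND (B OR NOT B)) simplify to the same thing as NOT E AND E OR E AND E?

No

E1: NOT (B AND (B OR NOT E) AND (B OR NOT B))
    = NOT (B AND (B OR NOT B))   — absorption
    = NOT B   — complement / identity
E2: NOT E AND E OR E AND E
    = E   — distribution
These differ: at B=0, E=0, E1 = 1 but E2 = 0.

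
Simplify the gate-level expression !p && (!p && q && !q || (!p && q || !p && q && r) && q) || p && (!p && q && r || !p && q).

!p && q

!p && (!p && q && !q || (!p && q || !p && q && r) && q) || p && (!p && q && r || !p && q)
= !p && (!p && q && !q || !p && q && q) || p && (!p && q && r || !p && q)   (absorption)
= !p && (!p && q && !q || !p && q && q) || p && !p && q   (absorption)
= !p && !p && q || p && !p && q   (distribution)
= !p && q   (distribution)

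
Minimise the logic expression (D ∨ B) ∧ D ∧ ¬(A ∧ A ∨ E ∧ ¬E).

D ∧ ¬A

(D ∨ B) ∧ D ∧ ¬(A ∧ A ∨ E ∧ ¬E)
= (D ∨ B) ∧ D ∧ ¬(A ∧ A)
= (D ∨ B) ∧ D ∧ ¬A
= D ∧ ¬A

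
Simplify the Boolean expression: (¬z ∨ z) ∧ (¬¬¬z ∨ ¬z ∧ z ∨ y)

¬z ∨ y

(¬z ∨ z) ∧ (¬¬¬z ∨ ¬z ∧ z ∨ y)
= ¬¬¬z ∨ ¬z ∧ z ∨ y
= ¬¬¬z ∨ y
= ¬z ∨ y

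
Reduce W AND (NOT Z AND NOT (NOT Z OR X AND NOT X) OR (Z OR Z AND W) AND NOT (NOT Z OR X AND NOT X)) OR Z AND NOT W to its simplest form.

W AND (NOT Z AND NOT (NOT Z OR X AND NOT X) OR (Z OR Z AND W) AND NOT (NOT Z OR X AND NOT X)) OR Z AND NOT W
= W AND (NOT Z AND NOT (NOT Z OR X AND NOT X) OR Z AND NOT (NOT Z OR X AND NOT X)) OR Z AND NOT W   [absorption]
= W AND NOT (NOT Z OR X AND NOT X) OR Z AND NOT W   [distribution]
= W AND NOT NOT Z OR Z AND NOT W   [complement / identity]
= W AND Z OR Z AND NOT W   [double negation]
= Z   [distribution]

Z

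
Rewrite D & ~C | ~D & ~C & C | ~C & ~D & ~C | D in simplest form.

~C | D

D & ~C | ~D & ~C & C | ~C & ~D & ~C | D
= D & ~C | ~D & ~C | D   — distribution
= ~C | D   — distribution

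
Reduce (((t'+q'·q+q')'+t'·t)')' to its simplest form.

(((t'+q'·q+q')'+t'·t)')'
= (((t'+q')'+t'·t)')'   — complement / identity
= (t'+q')'+t'·t   — double negation
= (t'+q')'   — complement / identity
= t·q   — De Morgan

t·q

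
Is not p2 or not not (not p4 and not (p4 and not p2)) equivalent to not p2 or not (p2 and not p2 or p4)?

E1: not p2 or not not (not p4 and not (p4 and not p2))
    = not p2 or not (p4 or p4 and not p2)   [De Morgan]
    = not p2 or not p4   [absorption]
E2: not p2 or not (p2 and not p2 or p4)
    = not p2 or not p4   [complement / identity]
Both reduce to not p2 or not p4, so they are equivalent.

Yes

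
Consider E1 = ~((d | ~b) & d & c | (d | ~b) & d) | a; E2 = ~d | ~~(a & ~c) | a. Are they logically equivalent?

Yes

E1: ~((d | ~b) & d & c | (d | ~b) & d) | a
    = ~((d | ~b) & d) | a   [absorption]
    = ~d | a   [absorption]
E2: ~d | ~~(a & ~c) | a
    = ~d | a & ~c | a   [double negation]
    = ~d | a   [absorption]
Both reduce to ~d | a, so they are equivalent.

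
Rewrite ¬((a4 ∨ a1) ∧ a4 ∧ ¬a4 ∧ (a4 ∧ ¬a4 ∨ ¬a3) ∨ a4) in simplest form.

¬((a4 ∨ a1) ∧ a4 ∧ ¬a4 ∧ (a4 ∧ ¬a4 ∨ ¬a3) ∨ a4)
= ¬(a4 ∧ ¬a4 ∧ (a4 ∧ ¬a4 ∨ ¬a3) ∨ a4)   (absorption)
= ¬(a4 ∧ ¬a4 ∨ a4)   (absorption)
= ¬a4   (complement / identity)

¬a4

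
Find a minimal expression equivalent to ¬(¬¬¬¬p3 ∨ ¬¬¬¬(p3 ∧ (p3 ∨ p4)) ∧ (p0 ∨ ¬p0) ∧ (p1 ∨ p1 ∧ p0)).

¬p3

¬(¬¬¬¬p3 ∨ ¬¬¬¬(p3 ∧ (p3 ∨ p4)) ∧ (p0 ∨ ¬p0) ∧ (p1 ∨ p1 ∧ p0))
= ¬(¬¬¬¬p3 ∨ ¬¬¬¬(p3 ∧ (p3 ∨ p4)) ∧ (p0 ∨ ¬p0) ∧ p1)   (absorption)
= ¬(¬¬¬¬p3 ∨ ¬¬¬¬p3 ∧ (p0 ∨ ¬p0) ∧ p1)   (absorption)
= ¬(¬¬¬¬p3 ∨ ¬¬¬¬p3 ∧ p1)   (complement / identity)
= ¬¬¬¬¬p3   (absorption)
= ¬¬¬p3   (double negation)
= ¬p3   (double negation)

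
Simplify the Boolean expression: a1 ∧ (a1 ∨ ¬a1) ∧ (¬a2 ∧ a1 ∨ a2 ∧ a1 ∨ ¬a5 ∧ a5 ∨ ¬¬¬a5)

a1

a1 ∧ (a1 ∨ ¬a1) ∧ (¬a2 ∧ a1 ∨ a2 ∧ a1 ∨ ¬a5 ∧ a5 ∨ ¬¬¬a5)
= a1 ∧ (a1 ∨ ¬a1) ∧ (¬a2 ∧ a1 ∨ a2 ∧ a1 ∨ ¬¬¬a5)
= a1 ∧ (¬a2 ∧ a1 ∨ a2 ∧ a1 ∨ ¬¬¬a5)
= a1 ∧ (a1 ∨ ¬¬¬a5)
= a1 ∧ (a1 ∨ ¬a5)
= a1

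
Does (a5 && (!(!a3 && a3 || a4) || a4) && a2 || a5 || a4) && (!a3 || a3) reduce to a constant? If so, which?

no

(a5 && (!(!a3 && a3 || a4) || a4) && a2 || a5 || a4) && (!a3 || a3)
= a5 && (!(!a3 && a3 || a4) || a4) && a2 || a5 || a4   [complement / identity]
= a5 && (!a4 || a4) && a2 || a5 || a4   [complement / identity]
= a5 && a2 || a5 || a4   [complement / identity]
= a5 || a4   [absorption]
This depends on a4, a5, so it is not a constant.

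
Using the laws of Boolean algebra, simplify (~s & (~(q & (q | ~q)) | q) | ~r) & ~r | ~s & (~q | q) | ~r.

(~s & (~(q & (q | ~q)) | q) | ~r) & ~r | ~s & (~q | q) | ~r
= (~s & (~q | q) | ~r) & ~r | ~s & (~q | q) | ~r   [complement / identity]
= ~s & (~q | q) | ~r   [absorption]
= ~s | ~r   [complement / identity]

~s | ~r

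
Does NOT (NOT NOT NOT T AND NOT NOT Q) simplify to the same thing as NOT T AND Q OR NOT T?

E1: NOT (NOT NOT NOT T AND NOT NOT Q)
    = NOT (NOT T AND NOT NOT Q)
    = T OR NOT Q
E2: NOT T AND Q OR NOT T
    = NOT T
These differ: at Q=0, T=1, E1 = 1 but E2 = 0.

No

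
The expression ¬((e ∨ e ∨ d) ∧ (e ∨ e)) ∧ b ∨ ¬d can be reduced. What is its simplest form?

¬e ∧ b ∨ ¬d

¬((e ∨ e ∨ d) ∧ (e ∨ e)) ∧ b ∨ ¬d
= ¬(e ∨ e) ∧ b ∨ ¬d   (absorption)
= ¬e ∧ b ∨ ¬d   (idempotence)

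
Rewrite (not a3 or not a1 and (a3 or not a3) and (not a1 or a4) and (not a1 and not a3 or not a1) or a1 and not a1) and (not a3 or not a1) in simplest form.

(not a3 or not a1 and (a3 or not a3) and (not a1 or a4) and (not a1 and not a3 or not a1) or a1 and not a1) and (not a3 or not a1)
= (not a3 or not a1 and (a3 or not a3) and (not a1 or a4) and not a1 or a1 and not a1) and (not a3 or not a1)   — absorption
= (not a3 or not a1 and (not a1 or a4) and not a1 or a1 and not a1) and (not a3 or not a1)   — complement / identity
= (not a3 or not a1 and not a1 or a1 and not a1) and (not a3 or not a1)   — absorption
= (not a3 or not a1) and (not a3 or not a1)   — distribution
= not a3 or not a1   — idempotence

not a3 or not a1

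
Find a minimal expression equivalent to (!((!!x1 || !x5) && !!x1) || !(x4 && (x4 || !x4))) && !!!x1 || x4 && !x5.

(!((!!x1 || !x5) && !!x1) || !(x4 && (x4 || !x4))) && !!!x1 || x4 && !x5
= (!!!x1 || !(x4 && (x4 || !x4))) && !!!x1 || x4 && !x5   — absorption
= (!!!x1 || !x4) && !!!x1 || x4 && !x5   — complement / identity
= !!!x1 || x4 && !x5   — absorption
= !x1 || x4 && !x5   — double negation

!x1 || x4 && !x5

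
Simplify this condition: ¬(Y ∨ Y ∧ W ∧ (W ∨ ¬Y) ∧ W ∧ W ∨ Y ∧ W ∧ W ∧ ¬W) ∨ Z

¬Y ∨ Z

¬(Y ∨ Y ∧ W ∧ (W ∨ ¬Y) ∧ W ∧ W ∨ Y ∧ W ∧ W ∧ ¬W) ∨ Z
= ¬(Y ∨ Y ∧ W ∧ W ∧ W ∨ Y ∧ W ∧ W ∧ ¬W) ∨ Z   — absorption
= ¬(Y ∨ Y ∧ W ∧ W) ∨ Z   — distribution
= ¬(Y ∨ Y ∧ W) ∨ Z   — idempotence
= ¬Y ∨ Z   — absorption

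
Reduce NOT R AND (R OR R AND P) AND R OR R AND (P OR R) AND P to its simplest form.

P AND R

NOT R AND (R OR R AND P) AND R OR R AND (P OR R) AND P
= NOT R AND R AND R OR R AND (P OR R) AND P   [absorption]
= (NOT R AND R OR (P OR R) AND P) AND R   [distribution]
= (NOT R AND R OR P) AND R   [absorption]
= P AND R   [complement / identity]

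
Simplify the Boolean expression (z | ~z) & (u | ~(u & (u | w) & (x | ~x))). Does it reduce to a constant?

(z | ~z) & (u | ~(u & (u | w) & (x | ~x)))
= (z | ~z) & (u | ~(u & (u | w)))
= (z | ~z) & (u | ~u)
= u | ~u
= 1

1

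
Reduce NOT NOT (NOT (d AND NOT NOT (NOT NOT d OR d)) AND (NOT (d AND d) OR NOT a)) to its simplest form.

NOT d

NOT NOT (NOT (d AND NOT NOT (NOT NOT d OR d)) AND (NOT (d AND d) OR NOT a))
= NOT NOT (NOT (d AND (NOT NOT d OR d)) AND (NOT (d AND d) OR NOT a))
= NOT (d AND (NOT NOT d OR d)) AND (NOT (d AND d) OR NOT a)
= NOT (d AND (d OR d)) AND (NOT (d AND d) OR NOT a)
= NOT (d AND d) AND (NOT (d AND d) OR NOT a)
= NOT (d AND d)
= NOT d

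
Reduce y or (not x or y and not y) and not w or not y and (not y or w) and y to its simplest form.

y or (not x or y and not y) and not w or not y and (not y or w) and y
= y or not x and not w or not y and (not y or w) and y   (complement / identity)
= y or not x and not w or not y and y   (absorption)
= y or not x and not w   (complement / identity)

y or not x and not w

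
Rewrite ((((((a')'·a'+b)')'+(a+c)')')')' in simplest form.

((((((a')'·a'+b)')'+(a+c)')')')'
= ((((a')'·a'+b)'·(a+c))')'   — De Morgan
= (((a·a'+b)'·(a+c))')'   — double negation
= ((b'·(a+c))')'   — complement / identity
= b'·(a+c)   — double negation

b'·(a+c)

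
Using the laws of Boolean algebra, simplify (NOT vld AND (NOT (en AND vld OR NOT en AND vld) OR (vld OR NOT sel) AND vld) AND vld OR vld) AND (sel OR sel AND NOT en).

(NOT vld AND (NOT (en AND vld OR NOT en AND vld) OR (vld OR NOT sel) AND vld) AND vld OR vld) AND (sel OR sel AND NOT en)
= (NOT vld AND (NOT vld OR (vld OR NOT sel) AND vld) AND vld OR vld) AND (sel OR sel AND NOT en)   [distribution]
= (NOT vld AND (NOT vld OR vld) AND vld OR vld) AND (sel OR sel AND NOT en)   [absorption]
= (NOT vld AND vld OR vld) AND (sel OR sel AND NOT en)   [complement / identity]
= vld AND (sel OR sel AND NOT en)   [complement / identity]
= vld AND sel   [absorption]

vld AND sel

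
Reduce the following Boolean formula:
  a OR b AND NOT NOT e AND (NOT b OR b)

a OR b AND NOT NOT e AND (NOT b OR b)
= a OR b AND e AND (NOT b OR b)   (double negation)
= a OR b AND e   (complement / identity)

a OR b AND e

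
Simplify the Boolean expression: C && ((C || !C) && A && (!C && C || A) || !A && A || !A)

C && ((C || !C) && A && (!C && C || A) || !A && A || !A)
= C && (A && (!C && C || A) || !A && A || !A)
= C && (A && A || !A && A || !A)
= C && (A || !A)
= C

C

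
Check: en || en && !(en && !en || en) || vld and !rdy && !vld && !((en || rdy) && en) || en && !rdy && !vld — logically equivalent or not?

No

E1: en || en && !(en && !en || en) || vld
    = en || en && !en || vld   — complement / identity
    = en || vld   — complement / identity
E2: !rdy && !vld && !((en || rdy) && en) || en && !rdy && !vld
    = !rdy && !vld && !en || en && !rdy && !vld   — absorption
    = !rdy && !vld   — distribution
These differ: at en=1, rdy=0, vld=1, E1 = 1 but E2 = 0.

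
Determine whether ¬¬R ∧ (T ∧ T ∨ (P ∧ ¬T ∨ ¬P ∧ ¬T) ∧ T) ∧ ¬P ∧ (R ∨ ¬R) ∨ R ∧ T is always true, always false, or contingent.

¬¬R ∧ (T ∧ T ∨ (P ∧ ¬T ∨ ¬P ∧ ¬T) ∧ T) ∧ ¬P ∧ (R ∨ ¬R) ∨ R ∧ T
= ¬¬R ∧ (T ∧ T ∨ ¬T ∧ (P ∨ ¬P) ∧ T) ∧ ¬P ∧ (R ∨ ¬R) ∨ R ∧ T   — distribution
= ¬¬R ∧ (T ∧ T ∨ ¬T ∧ T) ∧ ¬P ∧ (R ∨ ¬R) ∨ R ∧ T   — complement / identity
= ¬¬R ∧ T ∧ ¬P ∧ (R ∨ ¬R) ∨ R ∧ T   — distribution
= R ∧ T ∧ ¬P ∧ (R ∨ ¬R) ∨ R ∧ T   — double negation
= R ∧ T ∧ ¬P ∨ R ∧ T   — complement / identity
= R ∧ T   — absorption
This depends on R, T, so it is not a constant.

contingent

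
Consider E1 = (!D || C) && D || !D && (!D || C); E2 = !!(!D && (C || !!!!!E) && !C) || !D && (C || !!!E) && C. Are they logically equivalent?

No

E1: (!D || C) && D || !D && (!D || C)
    = !D || C
E2: !!(!D && (C || !!!!!E) && !C) || !D && (C || !!!E) && C
    = !D && (C || !!!!!E) && !C || !D && (C || !!!E) && C
    = !D && (C || !!!E) && !C || !D && (C || !!!E) && C
    = !D && (C || !!!E)
    = !D && (C || !E)
These differ: at C=1, D=1, E=1, E1 = 1 but E2 = 0.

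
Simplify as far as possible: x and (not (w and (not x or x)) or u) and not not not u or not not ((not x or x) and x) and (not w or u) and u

x and (not w or u)

x and (not (w and (not x or x)) or u) and not not not u or not not ((not x or x) and x) and (not w or u) and u
= x and (not w or u) and not not not u or not not ((not x or x) and x) and (not w or u) and u   [complement / identity]
= x and (not w or u) and not not not u or (not x or x) and x and (not w or u) and u   [double negation]
= x and (not w or u) and not not not u or x and (not w or u) and u   [complement / identity]
= x and (not w or u) and not u or x and (not w or u) and u   [double negation]
= x and (not w or u)   [distribution]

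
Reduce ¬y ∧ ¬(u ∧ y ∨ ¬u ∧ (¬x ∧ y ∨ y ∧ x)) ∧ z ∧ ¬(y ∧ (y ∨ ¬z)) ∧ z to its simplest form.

¬y ∧ ¬(u ∧ y ∨ ¬u ∧ (¬x ∧ y ∨ y ∧ x)) ∧ z ∧ ¬(y ∧ (y ∨ ¬z)) ∧ z
= ¬y ∧ ¬(u ∧ y ∨ ¬u ∧ y) ∧ z ∧ ¬(y ∧ (y ∨ ¬z)) ∧ z
= ¬y ∧ ¬y ∧ z ∧ ¬(y ∧ (y ∨ ¬z)) ∧ z
= ¬y ∧ ¬y ∧ z ∧ ¬y ∧ z
= ¬y ∧ z ∧ ¬y ∧ z
= ¬y ∧ z

¬y ∧ z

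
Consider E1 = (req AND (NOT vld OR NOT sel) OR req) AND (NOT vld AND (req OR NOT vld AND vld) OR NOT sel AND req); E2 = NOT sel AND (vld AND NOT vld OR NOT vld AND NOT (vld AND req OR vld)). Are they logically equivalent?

No

E1: (req AND (NOT vld OR NOT sel) OR req) AND (NOT vld AND (req OR NOT vld AND vld) OR NOT sel AND req)
    = (req AND (NOT vld OR NOT sel) OR req) AND (NOT vld AND req OR NOT sel AND req)   — complement / identity
    = (req AND (NOT vld OR NOT sel) OR req) AND req AND (NOT vld OR NOT sel)   — distribution
    = req AND (NOT vld OR NOT sel)   — absorption
E2: NOT sel AND (vld AND NOT vld OR NOT vld AND NOT (vld AND req OR vld))
    = NOT sel AND (vld AND NOT vld OR NOT vld AND NOT vld)   — absorption
    = NOT sel AND NOT vld   — distribution
These differ: at req=1, sel=1, vld=0, E1 = 1 but E2 = 0.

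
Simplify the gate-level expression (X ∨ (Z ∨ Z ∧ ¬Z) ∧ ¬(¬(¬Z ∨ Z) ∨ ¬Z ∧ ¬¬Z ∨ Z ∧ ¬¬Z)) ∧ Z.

(X ∨ (Z ∨ Z ∧ ¬Z) ∧ ¬(¬(¬Z ∨ Z) ∨ ¬Z ∧ ¬¬Z ∨ Z ∧ ¬¬Z)) ∧ Z
= (X ∨ (Z ∨ Z ∧ ¬Z) ∧ ¬(¬(¬Z ∨ Z) ∨ ¬¬Z)) ∧ Z   (distribution)
= (X ∨ (Z ∨ Z ∧ ¬Z) ∧ (¬Z ∨ Z) ∧ ¬Z) ∧ Z   (De Morgan)
= (X ∨ Z ∧ (¬Z ∨ Z) ∧ ¬Z) ∧ Z   (complement / identity)
= (X ∨ Z ∧ ¬Z) ∧ Z   (complement / identity)
= X ∧ Z   (complement / identity)

X ∧ Z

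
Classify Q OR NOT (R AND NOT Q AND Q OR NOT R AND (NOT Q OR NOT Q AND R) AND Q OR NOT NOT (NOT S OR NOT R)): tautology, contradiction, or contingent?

Q OR NOT (R AND NOT Q AND Q OR NOT R AND (NOT Q OR NOT Q AND R) AND Q OR NOT NOT (NOT S OR NOT R))
= Q OR NOT (R AND NOT Q AND Q OR NOT R AND NOT Q AND Q OR NOT NOT (NOT S OR NOT R))   — absorption
= Q OR NOT (NOT Q AND Q OR NOT NOT (NOT S OR NOT R))   — distribution
= Q OR NOT (NOT Q AND Q OR NOT S OR NOT R)   — double negation
= Q OR NOT (NOT S OR NOT R)   — complement / identity
= Q OR S AND R   — De Morgan
This depends on Q, R, S, so it is not a constant.

contingent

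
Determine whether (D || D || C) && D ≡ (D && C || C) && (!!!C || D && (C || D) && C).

No

E1: (D || D || C) && D
    = (D || C) && D   [idempotence]
    = D   [absorption]
E2: (D && C || C) && (!!!C || D && (C || D) && C)
    = (D && C || C) && (!!!C || D && C)   [absorption]
    = D && C || C && !!!C   [distribution]
    = D && C || C && !C   [double negation]
    = D && C   [complement / identity]
These differ: at C=0, D=1, E1 = 1 but E2 = 0.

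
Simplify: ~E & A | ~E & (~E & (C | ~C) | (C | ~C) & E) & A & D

~E & A

~E & A | ~E & (~E & (C | ~C) | (C | ~C) & E) & A & D
= ~E & A | ~E & (C | ~C) & A & D   [distribution]
= ~E & A | ~E & A & D   [complement / identity]
= ~E & A   [absorption]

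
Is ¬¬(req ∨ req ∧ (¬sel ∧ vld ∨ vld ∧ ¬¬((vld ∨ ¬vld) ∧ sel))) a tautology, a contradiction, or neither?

¬¬(req ∨ req ∧ (¬sel ∧ vld ∨ vld ∧ ¬¬((vld ∨ ¬vld) ∧ sel)))
= ¬¬(req ∨ req ∧ (¬sel ∧ vld ∨ vld ∧ (vld ∨ ¬vld) ∧ sel))   (double negation)
= ¬¬(req ∨ req ∧ (¬sel ∧ vld ∨ vld ∧ sel))   (complement / identity)
= ¬¬(req ∨ req ∧ vld)   (distribution)
= req ∨ req ∧ vld   (double negation)
= req   (absorption)
This depends on req, so it is not a constant.

neither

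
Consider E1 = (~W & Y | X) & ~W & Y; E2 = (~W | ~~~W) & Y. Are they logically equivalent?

E1: (~W & Y | X) & ~W & Y
    = ~W & Y   — absorption
E2: (~W | ~~~W) & Y
    = (~W | ~W) & Y   — double negation
    = ~W & Y   — idempotence
Both reduce to ~W & Y, so they are equivalent.

Yes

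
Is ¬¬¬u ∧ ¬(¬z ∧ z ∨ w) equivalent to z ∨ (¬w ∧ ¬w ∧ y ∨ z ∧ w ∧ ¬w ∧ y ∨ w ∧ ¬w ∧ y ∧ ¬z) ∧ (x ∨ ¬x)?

E1: ¬¬¬u ∧ ¬(¬z ∧ z ∨ w)
    = ¬u ∧ ¬(¬z ∧ z ∨ w)   — double negation
    = ¬u ∧ ¬w   — complement / identity
E2: z ∨ (¬w ∧ ¬w ∧ y ∨ z ∧ w ∧ ¬w ∧ y ∨ w ∧ ¬w ∧ y ∧ ¬z) ∧ (x ∨ ¬x)
    = z ∨ ¬w ∧ ¬w ∧ y ∨ z ∧ w ∧ ¬w ∧ y ∨ w ∧ ¬w ∧ y ∧ ¬z   — complement / identity
    = z ∨ ¬w ∧ ¬w ∧ y ∨ w ∧ ¬w ∧ y   — distribution
    = z ∨ ¬w ∧ y   — distribution
These differ: at u=1, w=0, x=0, y=1, z=1, E1 = 0 but E2 = 1.

No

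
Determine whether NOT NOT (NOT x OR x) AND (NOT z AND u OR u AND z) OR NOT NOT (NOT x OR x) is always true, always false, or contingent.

NOT NOT (NOT x OR x) AND (NOT z AND u OR u AND z) OR NOT NOT (NOT x OR x)
= NOT NOT (NOT x OR x) AND u OR NOT NOT (NOT x OR x)   [distribution]
= NOT NOT (NOT x OR x)   [absorption]
= NOT x OR x   [double negation]
= TRUE   [complement]

always true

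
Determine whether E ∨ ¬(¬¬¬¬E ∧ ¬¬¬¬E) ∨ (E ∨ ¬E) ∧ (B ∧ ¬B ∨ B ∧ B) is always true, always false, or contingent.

E ∨ ¬(¬¬¬¬E ∧ ¬¬¬¬E) ∨ (E ∨ ¬E) ∧ (B ∧ ¬B ∨ B ∧ B)
= E ∨ ¬(¬¬¬¬E ∧ ¬¬¬¬E) ∨ (E ∨ ¬E) ∧ B
= E ∨ ¬¬¬¬¬E ∨ (E ∨ ¬E) ∧ B
= E ∨ ¬¬¬E ∨ (E ∨ ¬E) ∧ B
= E ∨ ¬E ∨ (E ∨ ¬E) ∧ B
= E ∨ ¬E
= True

always true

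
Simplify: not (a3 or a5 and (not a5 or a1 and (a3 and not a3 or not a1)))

not a3

not (a3 or a5 and (not a5 or a1 and (a3 and not a3 or not a1)))
= not (a3 or a5 and (not a5 or a1 and not a1))
= not (a3 or a5 and not a5)
= not a3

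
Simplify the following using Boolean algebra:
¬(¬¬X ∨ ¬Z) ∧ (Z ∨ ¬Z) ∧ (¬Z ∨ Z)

¬X ∧ Z

¬(¬¬X ∨ ¬Z) ∧ (Z ∨ ¬Z) ∧ (¬Z ∨ Z)
= ¬(¬¬X ∨ ¬Z) ∧ (¬Z ∨ Z)   [complement / identity]
= ¬X ∧ Z ∧ (¬Z ∨ Z)   [De Morgan]
= ¬X ∧ Z   [complement / identity]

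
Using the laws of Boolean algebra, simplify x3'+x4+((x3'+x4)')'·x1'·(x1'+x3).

x3'+x4

x3'+x4+((x3'+x4)')'·x1'·(x1'+x3)
= x3'+x4+((x3'+x4)')'·x1'
= x3'+x4+(x3'+x4)·x1'
= x3'+x4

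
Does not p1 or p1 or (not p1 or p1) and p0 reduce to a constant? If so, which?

not p1 or p1 or (not p1 or p1) and p0
= not p1 or p1   — absorption
= True   — complement

yes, True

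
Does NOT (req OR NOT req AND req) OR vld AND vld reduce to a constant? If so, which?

NOT (req OR NOT req AND req) OR vld AND vld
= NOT (req OR NOT req AND req) OR vld   [idempotence]
= NOT req OR vld   [complement / identity]
This depends on req, vld, so it is not a constant.

no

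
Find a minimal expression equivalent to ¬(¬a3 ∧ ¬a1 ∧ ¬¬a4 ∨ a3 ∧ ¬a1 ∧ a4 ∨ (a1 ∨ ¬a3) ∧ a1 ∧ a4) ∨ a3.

¬a4 ∨ a3

¬(¬a3 ∧ ¬a1 ∧ ¬¬a4 ∨ a3 ∧ ¬a1 ∧ a4 ∨ (a1 ∨ ¬a3) ∧ a1 ∧ a4) ∨ a3
= ¬(¬a3 ∧ ¬a1 ∧ ¬¬a4 ∨ a3 ∧ ¬a1 ∧ a4 ∨ a1 ∧ a4) ∨ a3   (absorption)
= ¬(¬a3 ∧ ¬a1 ∧ a4 ∨ a3 ∧ ¬a1 ∧ a4 ∨ a1 ∧ a4) ∨ a3   (double negation)
= ¬(¬a1 ∧ a4 ∨ a1 ∧ a4) ∨ a3   (distribution)
= ¬a4 ∨ a3   (distribution)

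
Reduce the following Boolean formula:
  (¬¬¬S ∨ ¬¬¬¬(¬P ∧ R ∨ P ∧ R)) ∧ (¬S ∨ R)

¬S ∨ R

(¬¬¬S ∨ ¬¬¬¬(¬P ∧ R ∨ P ∧ R)) ∧ (¬S ∨ R)
= (¬¬¬S ∨ ¬¬¬¬R) ∧ (¬S ∨ R)   [distribution]
= (¬¬¬S ∨ ¬¬R) ∧ (¬S ∨ R)   [double negation]
= (¬S ∨ ¬¬R) ∧ (¬S ∨ R)   [double negation]
= (¬S ∨ R) ∧ (¬S ∨ R)   [double negation]
= ¬S ∨ R   [idempotence]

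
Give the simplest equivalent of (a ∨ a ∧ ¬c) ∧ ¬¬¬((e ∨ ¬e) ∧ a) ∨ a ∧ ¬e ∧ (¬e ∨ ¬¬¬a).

(a ∨ a ∧ ¬c) ∧ ¬¬¬((e ∨ ¬e) ∧ a) ∨ a ∧ ¬e ∧ (¬e ∨ ¬¬¬a)
= (a ∨ a ∧ ¬c) ∧ ¬¬¬((e ∨ ¬e) ∧ a) ∨ a ∧ ¬e ∧ (¬e ∨ ¬a)   [double negation]
= (a ∨ a ∧ ¬c) ∧ ¬((e ∨ ¬e) ∧ a) ∨ a ∧ ¬e ∧ (¬e ∨ ¬a)   [double negation]
= (a ∨ a ∧ ¬c) ∧ ¬a ∨ a ∧ ¬e ∧ (¬e ∨ ¬a)   [complement / identity]
= a ∧ ¬a ∨ a ∧ ¬e ∧ (¬e ∨ ¬a)   [absorption]
= a ∧ ¬a ∨ a ∧ ¬e   [absorption]
= a ∧ ¬e   [complement / identity]

a ∧ ¬e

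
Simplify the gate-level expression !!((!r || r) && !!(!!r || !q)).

r || !q

!!((!r || r) && !!(!!r || !q))
= !!!!(!!r || !q)   — complement / identity
= !!!!(r || !q)   — double negation
= !!(r || !q)   — double negation
= r || !q   — double negation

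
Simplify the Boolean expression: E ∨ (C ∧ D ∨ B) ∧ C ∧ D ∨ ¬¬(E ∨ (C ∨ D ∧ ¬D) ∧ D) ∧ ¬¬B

E ∨ C ∧ D

E ∨ (C ∧ D ∨ B) ∧ C ∧ D ∨ ¬¬(E ∨ (C ∨ D ∧ ¬D) ∧ D) ∧ ¬¬B
= E ∨ C ∧ D ∨ ¬¬(E ∨ (C ∨ D ∧ ¬D) ∧ D) ∧ ¬¬B   [absorption]
= E ∨ C ∧ D ∨ ¬¬(E ∨ C ∧ D) ∧ ¬¬B   [complement / identity]
= E ∨ C ∧ D ∨ (E ∨ C ∧ D) ∧ ¬¬B   [double negation]
= E ∨ C ∧ D ∨ (E ∨ C ∧ D) ∧ B   [double negation]
= E ∨ C ∧ D   [absorption]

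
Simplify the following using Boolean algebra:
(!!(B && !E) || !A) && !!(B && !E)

(!!(B && !E) || !A) && !!(B && !E)
= !!(B && !E)   — absorption
= B && !E   — double negation

B && !E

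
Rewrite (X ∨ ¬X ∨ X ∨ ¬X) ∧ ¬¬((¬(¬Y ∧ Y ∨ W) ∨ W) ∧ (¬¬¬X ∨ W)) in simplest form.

(X ∨ ¬X ∨ X ∨ ¬X) ∧ ¬¬((¬(¬Y ∧ Y ∨ W) ∨ W) ∧ (¬¬¬X ∨ W))
= (X ∨ ¬X ∨ X ∨ ¬X) ∧ ¬¬((¬W ∨ W) ∧ (¬¬¬X ∨ W))
= (X ∨ ¬X) ∧ ¬¬((¬W ∨ W) ∧ (¬¬¬X ∨ W))
= (X ∨ ¬X) ∧ ¬¬(¬¬¬X ∨ W)
= (X ∨ ¬X) ∧ (¬¬¬X ∨ W)
= ¬¬¬X ∨ W
= ¬X ∨ W

¬X ∨ W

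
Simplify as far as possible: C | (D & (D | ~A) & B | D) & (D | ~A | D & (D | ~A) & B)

C | (D & (D | ~A) & B | D) & (D | ~A | D & (D | ~A) & B)
= C | D & (D | ~A) & B | D & (D | ~A)   (distribution)
= C | D & (D | ~A)   (absorption)
= C | D   (absorption)

C | D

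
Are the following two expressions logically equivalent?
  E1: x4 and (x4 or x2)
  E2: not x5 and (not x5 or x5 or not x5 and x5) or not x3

No

E1: x4 and (x4 or x2)
    = x4
E2: not x5 and (not x5 or x5 or not x5 and x5) or not x3
    = not x5 and (not x5 or x5) or not x3
    = not x5 or not x3
These differ: at x2=0, x3=0, x4=0, x5=0, E1 = 0 but E2 = 1.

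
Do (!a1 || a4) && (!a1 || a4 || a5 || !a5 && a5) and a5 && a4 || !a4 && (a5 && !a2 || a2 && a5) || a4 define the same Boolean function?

No

E1: (!a1 || a4) && (!a1 || a4 || a5 || !a5 && a5)
    = (!a1 || a4) && (!a1 || a4 || a5)
    = !a1 || a4
E2: a5 && a4 || !a4 && (a5 && !a2 || a2 && a5) || a4
    = a5 && a4 || !a4 && a5 || a4
    = a5 || a4
These differ: at a1=0, a2=0, a4=0, a5=0, E1 = 1 but E2 = 0.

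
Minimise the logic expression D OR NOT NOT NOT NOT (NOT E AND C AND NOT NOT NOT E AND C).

D OR NOT NOT NOT NOT (NOT E AND C AND NOT NOT NOT E AND C)
= D OR NOT NOT NOT NOT (NOT E AND C AND NOT E AND C)   (double negation)
= D OR NOT NOT (NOT E AND C AND NOT E AND C)   (double negation)
= D OR NOT NOT (NOT E AND C)   (idempotence)
= D OR NOT E AND C   (double negation)

D OR NOT E AND C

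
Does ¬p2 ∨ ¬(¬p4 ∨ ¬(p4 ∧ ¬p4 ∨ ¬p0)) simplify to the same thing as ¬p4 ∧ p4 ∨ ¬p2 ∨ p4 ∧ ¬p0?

E1: ¬p2 ∨ ¬(¬p4 ∨ ¬(p4 ∧ ¬p4 ∨ ¬p0))
    = ¬p2 ∨ ¬(¬p4 ∨ ¬¬p0)   [complement / identity]
    = ¬p2 ∨ p4 ∧ ¬p0   [De Morgan]
E2: ¬p4 ∧ p4 ∨ ¬p2 ∨ p4 ∧ ¬p0
    = ¬p2 ∨ p4 ∧ ¬p0   [complement / identity]
Both reduce to ¬p2 ∨ p4 ∧ ¬p0, so they are equivalent.

Yes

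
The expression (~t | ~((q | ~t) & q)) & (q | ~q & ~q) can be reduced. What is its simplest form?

~t | ~q

(~t | ~((q | ~t) & q)) & (q | ~q & ~q)
= (~t | ~((q | ~t) & q)) & (q | ~q)   [idempotence]
= (~t | ~q) & (q | ~q)   [absorption]
= ~t | ~q   [complement / identity]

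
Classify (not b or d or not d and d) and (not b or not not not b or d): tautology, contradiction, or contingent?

(not b or d or not d and d) and (not b or not not not b or d)
= (not b or d or not d and d) and (not b or not b or d)   — double negation
= (not b or d) and (not b or not b or d)   — complement / identity
= (not b or d) and (not b or d)   — idempotence
= not b or d   — idempotence
This depends on b, d, so it is not a constant.

contingent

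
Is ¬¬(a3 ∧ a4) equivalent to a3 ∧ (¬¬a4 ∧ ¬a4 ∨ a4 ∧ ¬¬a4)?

Yes

E1: ¬¬(a3 ∧ a4)
    = a3 ∧ a4
E2: a3 ∧ (¬¬a4 ∧ ¬a4 ∨ a4 ∧ ¬¬a4)
    = a3 ∧ ¬¬a4
    = a3 ∧ a4
Both reduce to a3 ∧ a4, so they are equivalent.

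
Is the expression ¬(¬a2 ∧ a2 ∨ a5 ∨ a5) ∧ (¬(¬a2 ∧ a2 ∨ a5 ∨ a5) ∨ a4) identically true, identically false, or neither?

¬(¬a2 ∧ a2 ∨ a5 ∨ a5) ∧ (¬(¬a2 ∧ a2 ∨ a5 ∨ a5) ∨ a4)
= ¬(¬a2 ∧ a2 ∨ a5 ∨ a5)   — absorption
= ¬(a5 ∨ a5)   — complement / identity
= ¬a5   — idempotence
This depends on a5, so it is not a constant.

neither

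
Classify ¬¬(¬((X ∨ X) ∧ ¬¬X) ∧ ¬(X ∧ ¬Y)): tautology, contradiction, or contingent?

¬¬(¬((X ∨ X) ∧ ¬¬X) ∧ ¬(X ∧ ¬Y))
= ¬¬(¬(X ∧ ¬¬X) ∧ ¬(X ∧ ¬Y))
= ¬(X ∧ ¬¬X ∨ X ∧ ¬Y)
= ¬((¬¬X ∨ ¬Y) ∧ X)
= ¬((X ∨ ¬Y) ∧ X)
= ¬X
This depends on X, so it is not a constant.

contingent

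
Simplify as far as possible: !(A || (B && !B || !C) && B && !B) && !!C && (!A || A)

!(A || (B && !B || !C) && B && !B) && !!C && (!A || A)
= !(A || B && !B) && !!C && (!A || A)   — absorption
= !A && !!C && (!A || A)   — complement / identity
= !A && !!C   — complement / identity
= !A && C   — double negation

!A && C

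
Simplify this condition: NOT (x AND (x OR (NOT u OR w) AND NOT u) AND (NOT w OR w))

NOT x

NOT (x AND (x OR (NOT u OR w) AND NOT u) AND (NOT w OR w))
= NOT (x AND (x OR NOT u) AND (NOT w OR w))   — absorption
= NOT (x AND (NOT w OR w))   — absorption
= NOT x   — complement / identity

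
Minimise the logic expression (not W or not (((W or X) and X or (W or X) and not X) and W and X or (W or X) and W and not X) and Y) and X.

not W and X

(not W or not (((W or X) and X or (W or X) and not X) and W and X or (W or X) and W and not X) and Y) and X
= (not W or not ((W or X) and W and X or (W or X) and W and not X) and Y) and X   (distribution)
= (not W or not ((W or X) and W) and Y) and X   (distribution)
= (not W or not W and Y) and X   (absorption)
= not W and X   (absorption)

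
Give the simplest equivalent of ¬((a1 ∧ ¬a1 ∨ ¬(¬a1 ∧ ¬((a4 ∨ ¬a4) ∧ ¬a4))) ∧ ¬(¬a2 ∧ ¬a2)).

¬a1 ∧ a4 ∨ ¬a2

¬((a1 ∧ ¬a1 ∨ ¬(¬a1 ∧ ¬((a4 ∨ ¬a4) ∧ ¬a4))) ∧ ¬(¬a2 ∧ ¬a2))
= ¬((a1 ∧ ¬a1 ∨ ¬(¬a1 ∧ ¬¬a4)) ∧ ¬(¬a2 ∧ ¬a2))   (complement / identity)
= ¬(¬(¬a1 ∧ ¬¬a4) ∧ ¬(¬a2 ∧ ¬a2))   (complement / identity)
= ¬(¬(¬a1 ∧ ¬¬a4) ∧ ¬¬a2)   (idempotence)
= ¬a1 ∧ ¬¬a4 ∨ ¬a2   (De Morgan)
= ¬a1 ∧ a4 ∨ ¬a2   (double negation)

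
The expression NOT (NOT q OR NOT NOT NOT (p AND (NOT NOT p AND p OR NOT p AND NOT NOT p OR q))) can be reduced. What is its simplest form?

NOT (NOT q OR NOT NOT NOT (p AND (NOT NOT p AND p OR NOT p AND NOT NOT p OR q)))
= NOT (NOT q OR NOT NOT NOT (p AND (NOT NOT p OR q)))   — distribution
= NOT (NOT q OR NOT (p AND (NOT NOT p OR q)))   — double negation
= q AND p AND (NOT NOT p OR q)   — De Morgan
= q AND p AND (p OR q)   — double negation
= q AND p   — absorption

q AND p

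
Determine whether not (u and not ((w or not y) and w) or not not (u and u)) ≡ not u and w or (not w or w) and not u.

E1: not (u and not ((w or not y) and w) or not not (u and u))
    = not (u and not w or not not (u and u))
    = not (u and not w or u and u)
    = not (u and not w or u)
    = not u
E2: not u and w or (not w or w) and not u
    = not u and w or not u
    = not u
Both reduce to not u, so they are equivalent.

Yes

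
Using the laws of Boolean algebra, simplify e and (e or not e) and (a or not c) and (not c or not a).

e and not c

e and (e or not e) and (a or not c) and (not c or not a)
= e and (e or not e) and (not c or a and not a)   [distribution]
= e and (not c or a and not a)   [complement / identity]
= e and not c   [complement / identity]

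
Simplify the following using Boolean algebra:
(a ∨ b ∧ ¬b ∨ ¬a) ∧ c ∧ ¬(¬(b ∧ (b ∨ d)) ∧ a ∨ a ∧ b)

(a ∨ b ∧ ¬b ∨ ¬a) ∧ c ∧ ¬(¬(b ∧ (b ∨ d)) ∧ a ∨ a ∧ b)
= (a ∨ ¬a) ∧ c ∧ ¬(¬(b ∧ (b ∨ d)) ∧ a ∨ a ∧ b)   [complement / identity]
= (a ∨ ¬a) ∧ c ∧ ¬(¬b ∧ a ∨ a ∧ b)   [absorption]
= (a ∨ ¬a) ∧ c ∧ ¬a   [distribution]
= c ∧ ¬a   [complement / identity]

c ∧ ¬a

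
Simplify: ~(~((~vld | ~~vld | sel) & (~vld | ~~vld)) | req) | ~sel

~req | ~sel

~(~((~vld | ~~vld | sel) & (~vld | ~~vld)) | req) | ~sel
= ~(~(~vld | ~~vld) | req) | ~sel   [absorption]
= ~(vld & ~vld | req) | ~sel   [De Morgan]
= ~req | ~sel   [complement / identity]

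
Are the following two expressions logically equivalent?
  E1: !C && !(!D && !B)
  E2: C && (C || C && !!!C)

No

E1: !C && !(!D && !B)
    = !C && (D || B)
E2: C && (C || C && !!!C)
    = C && (C || C && !C)
    = C && C
    = C
These differ: at B=1, C=1, D=1, E1 = 0 but E2 = 1.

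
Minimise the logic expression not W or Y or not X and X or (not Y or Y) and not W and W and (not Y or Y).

not W or Y or not X and X or (not Y or Y) and not W and W and (not Y or Y)
= not W or Y or not X and X or not W and W and (not Y or Y)
= not W or Y or not X and X or not W and W
= not W or Y or not X and X
= not W or Y

not W or Y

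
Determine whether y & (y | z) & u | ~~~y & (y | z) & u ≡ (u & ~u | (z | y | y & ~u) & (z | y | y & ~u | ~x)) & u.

Yes

E1: y & (y | z) & u | ~~~y & (y | z) & u
    = y & (y | z) & u | ~y & (y | z) & u
    = (y | z) & u
E2: (u & ~u | (z | y | y & ~u) & (z | y | y & ~u | ~x)) & u
    = (u & ~u | (y | y & ~u) & (y | y & ~u | ~x) | z) & u
    = (u & ~u | y | y & ~u | z) & u
    = (u & ~u | y | z) & u
    = (y | z) & u
Both reduce to (y | z) & u, so they are equivalent.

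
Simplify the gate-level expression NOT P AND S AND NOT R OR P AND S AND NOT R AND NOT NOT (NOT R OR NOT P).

NOT P AND S AND NOT R OR P AND S AND NOT R AND NOT NOT (NOT R OR NOT P)
= NOT P AND S AND NOT R OR P AND S AND NOT R AND (NOT R OR NOT P)   [double negation]
= NOT P AND S AND NOT R OR P AND S AND NOT R   [absorption]
= S AND NOT R   [distribution]

S AND NOT R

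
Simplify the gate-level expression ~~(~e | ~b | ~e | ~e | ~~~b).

~e | ~b

~~(~e | ~b | ~e | ~e | ~~~b)
= ~~(~e | ~b | ~e | ~e | ~b)   (double negation)
= ~~(~e | ~b | ~e | ~b)   (idempotence)
= ~e | ~b | ~e | ~b   (double negation)
= ~e | ~b   (idempotence)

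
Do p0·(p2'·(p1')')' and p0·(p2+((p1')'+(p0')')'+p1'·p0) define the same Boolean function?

E1: p0·(p2'·(p1')')'
    = p0·(p2+p1')   [De Morgan]
E2: p0·(p2+((p1')'+(p0')')'+p1'·p0)
    = p0·(p2+p1'·p0'+p1'·p0)   [De Morgan]
    = p0·(p2+p1')   [distribution]
Both reduce to p0·(p2+p1'), so they are equivalent.

Yes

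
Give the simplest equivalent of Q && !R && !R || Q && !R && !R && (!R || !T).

Q && !R

Q && !R && !R || Q && !R && !R && (!R || !T)
= Q && !R && !R || Q && !R && !R
= Q && !R && !R
= Q && !R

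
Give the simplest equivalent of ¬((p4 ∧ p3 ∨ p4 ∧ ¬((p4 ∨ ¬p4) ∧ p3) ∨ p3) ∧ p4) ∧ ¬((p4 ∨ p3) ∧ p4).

¬((p4 ∧ p3 ∨ p4 ∧ ¬((p4 ∨ ¬p4) ∧ p3) ∨ p3) ∧ p4) ∧ ¬((p4 ∨ p3) ∧ p4)
= ¬((p4 ∧ p3 ∨ p4 ∧ ¬p3 ∨ p3) ∧ p4) ∧ ¬((p4 ∨ p3) ∧ p4)   — complement / identity
= ¬((p4 ∨ p3) ∧ p4) ∧ ¬((p4 ∨ p3) ∧ p4)   — distribution
= ¬((p4 ∨ p3) ∧ p4)   — idempotence
= ¬p4   — absorption

¬p4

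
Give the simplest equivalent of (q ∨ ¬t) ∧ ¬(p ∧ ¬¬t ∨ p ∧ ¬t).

(q ∨ ¬t) ∧ ¬p

(q ∨ ¬t) ∧ ¬(p ∧ ¬¬t ∨ p ∧ ¬t)
= (q ∨ ¬t) ∧ ¬(p ∧ t ∨ p ∧ ¬t)   (double negation)
= (q ∨ ¬t) ∧ ¬p   (distribution)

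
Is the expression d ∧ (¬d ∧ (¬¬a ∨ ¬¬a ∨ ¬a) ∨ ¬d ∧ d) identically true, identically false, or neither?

d ∧ (¬d ∧ (¬¬a ∨ ¬¬a ∨ ¬a) ∨ ¬d ∧ d)
= d ∧ (¬d ∧ (¬¬a ∨ ¬a) ∨ ¬d ∧ d)   — idempotence
= d ∧ ¬d ∧ (¬¬a ∨ ¬a)   — complement / identity
= d ∧ ¬d ∧ (a ∨ ¬a)   — double negation
= d ∧ ¬d   — complement / identity
= False   — complement

identically false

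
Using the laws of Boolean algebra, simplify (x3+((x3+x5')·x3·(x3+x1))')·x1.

(x3+((x3+x5')·x3·(x3+x1))')·x1
= (x3+((x3+x5')·x3)')·x1   (absorption)
= (x3+x3')·x1   (absorption)
= x1   (complement / identity)

x1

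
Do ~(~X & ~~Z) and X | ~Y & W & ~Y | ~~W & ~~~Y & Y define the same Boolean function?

No

E1: ~(~X & ~~Z)
    = X | ~Z
E2: X | ~Y & W & ~Y | ~~W & ~~~Y & Y
    = X | ~Y & W & ~Y | ~~W & ~Y & Y
    = X | ~Y & W & ~Y | W & ~Y & Y
    = X | W & ~Y
These differ: at W=0, X=0, Y=1, Z=0, E1 = 1 but E2 = 0.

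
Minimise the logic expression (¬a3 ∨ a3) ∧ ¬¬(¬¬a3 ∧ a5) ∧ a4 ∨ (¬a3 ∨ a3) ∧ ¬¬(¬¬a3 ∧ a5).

a3 ∧ a5

(¬a3 ∨ a3) ∧ ¬¬(¬¬a3 ∧ a5) ∧ a4 ∨ (¬a3 ∨ a3) ∧ ¬¬(¬¬a3 ∧ a5)
= (¬a3 ∨ a3) ∧ ¬¬(¬¬a3 ∧ a5)   [absorption]
= ¬¬(¬¬a3 ∧ a5)   [complement / identity]
= ¬¬(a3 ∧ a5)   [double negation]
= a3 ∧ a5   [double negation]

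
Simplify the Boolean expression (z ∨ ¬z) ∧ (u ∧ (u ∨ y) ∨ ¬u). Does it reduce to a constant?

True

(z ∨ ¬z) ∧ (u ∧ (u ∨ y) ∨ ¬u)
= u ∧ (u ∨ y) ∨ ¬u   (complement / identity)
= u ∨ ¬u   (absorption)
= True   (complement)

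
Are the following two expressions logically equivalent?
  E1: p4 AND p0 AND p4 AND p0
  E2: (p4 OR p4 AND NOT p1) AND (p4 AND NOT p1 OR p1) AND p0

Yes

E1: p4 AND p0 AND p4 AND p0
    = p4 AND p0
E2: (p4 OR p4 AND NOT p1) AND (p4 AND NOT p1 OR p1) AND p0
    = (p4 AND p1 OR p4 AND NOT p1) AND p0
    = p4 AND p0
Both reduce to p4 AND p0, so they are equivalent.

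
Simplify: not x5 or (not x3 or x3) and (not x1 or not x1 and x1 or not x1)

not x5 or (not x3 or x3) and (not x1 or not x1 and x1 or not x1)
= not x5 or (not x3 or x3) and (not x1 or not x1)   (complement / identity)
= not x5 or (not x3 or x3) and not x1   (idempotence)
= not x5 or not x1   (complement / identity)

not x5 or not x1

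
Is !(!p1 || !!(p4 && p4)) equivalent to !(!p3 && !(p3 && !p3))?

No

E1: !(!p1 || !!(p4 && p4))
    = p1 && !(p4 && p4)   (De Morgan)
    = p1 && !p4   (idempotence)
E2: !(!p3 && !(p3 && !p3))
    = p3 || p3 && !p3   (De Morgan)
    = p3   (complement / identity)
These differ: at p1=0, p3=1, p4=0, E1 = 0 but E2 = 1.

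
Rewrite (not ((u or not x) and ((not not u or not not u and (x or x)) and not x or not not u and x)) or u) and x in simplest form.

(not ((u or not x) and ((not not u or not not u and (x or x)) and not x or not not u and x)) or u) and x
= (not ((u or not x) and ((not not u or not not u and x) and not x or not not u and x)) or u) and x
= (not ((u or not x) and (not not u and not x or not not u and x)) or u) and x
= (not ((u or not x) and not not u) or u) and x
= (not ((u or not x) and u) or u) and x
= (not u or u) and x
= x

x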